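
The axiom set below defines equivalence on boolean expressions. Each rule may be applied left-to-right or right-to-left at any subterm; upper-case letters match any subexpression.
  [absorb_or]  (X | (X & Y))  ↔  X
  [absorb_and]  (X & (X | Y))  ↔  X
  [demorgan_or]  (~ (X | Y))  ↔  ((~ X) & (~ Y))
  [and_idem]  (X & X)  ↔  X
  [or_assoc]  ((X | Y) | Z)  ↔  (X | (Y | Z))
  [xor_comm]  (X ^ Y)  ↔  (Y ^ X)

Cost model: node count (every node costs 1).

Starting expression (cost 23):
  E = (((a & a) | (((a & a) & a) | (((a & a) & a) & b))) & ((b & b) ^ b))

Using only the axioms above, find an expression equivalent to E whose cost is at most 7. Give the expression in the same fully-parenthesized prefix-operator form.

(1) (b & b)  =[and_idem →]=  b    ⊢ (((a & a) | (((a & a) & a) | (((a & a) & a) & b))) & (b ^ b))
(2) (((a & a) & a) | (((a & a) & a) & b))  =[absorb_or →]=  ((a & a) & a)    ⊢ (((a & a) | ((a & a) & a)) & (b ^ b))
(3) ((a & a) | ((a & a) & a))  =[absorb_or →]=  (a & a)    ⊢ cost 7, within 7

((a & a) & (b ^ b))   [cost 7]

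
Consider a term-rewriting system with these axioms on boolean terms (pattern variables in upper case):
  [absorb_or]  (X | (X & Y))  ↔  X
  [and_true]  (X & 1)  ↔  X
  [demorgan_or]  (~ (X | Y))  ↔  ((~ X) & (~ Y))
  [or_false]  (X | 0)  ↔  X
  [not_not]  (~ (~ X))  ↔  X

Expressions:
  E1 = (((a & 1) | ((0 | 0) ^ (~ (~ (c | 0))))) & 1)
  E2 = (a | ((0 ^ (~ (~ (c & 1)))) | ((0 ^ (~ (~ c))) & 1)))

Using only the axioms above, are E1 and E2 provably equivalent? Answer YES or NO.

YES

(1) (~ (~ (c | 0)))  =[not_not →]=  (c | 0)    ⊢ (((a & 1) | ((0 | 0) ^ (c | 0))) & 1)
(2) (c | 0)  =[or_false →]=  c    ⊢ (((a & 1) | ((0 | 0) ^ c)) & 1)
(3) (0 | 0)  =[or_false →]=  0    ⊢ (((a & 1) | (0 ^ c)) & 1)
(4) (((a & 1) | (0 ^ c)) & 1)  =[and_true →]=  ((a & 1) | (0 ^ c))
(5) (a & 1)  =[and_true →]=  a    ⊢ (a | (0 ^ c))
(6) c  =[not_not ←]=  (~ (~ c))    ⊢ (a | (0 ^ (~ (~ c))))
(7) (0 ^ (~ (~ c)))  =[absorb_or ←]=  ((0 ^ (~ (~ c))) | ((0 ^ (~ (~ c))) & 1))    ⊢ (a | ((0 ^ (~ (~ c))) | ((0 ^ (~ (~ c))) & 1)))
(8) c  =[and_true ←]=  (c & 1)    ⊢ E2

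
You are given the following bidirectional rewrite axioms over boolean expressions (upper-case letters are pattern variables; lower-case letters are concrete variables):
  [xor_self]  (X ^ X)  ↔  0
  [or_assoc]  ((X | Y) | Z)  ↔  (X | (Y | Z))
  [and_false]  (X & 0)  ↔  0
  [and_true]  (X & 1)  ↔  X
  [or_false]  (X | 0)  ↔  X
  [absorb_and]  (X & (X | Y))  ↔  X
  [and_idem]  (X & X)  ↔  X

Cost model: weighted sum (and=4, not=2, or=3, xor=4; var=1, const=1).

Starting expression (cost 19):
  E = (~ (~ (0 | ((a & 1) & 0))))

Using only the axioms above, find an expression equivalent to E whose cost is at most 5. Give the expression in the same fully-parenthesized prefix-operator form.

(1) (a & 1)  =[and_true →]=  a    ⊢ (~ (~ (0 | (a & 0))))
(2) (a & 0)  =[and_false →]=  0    ⊢ (~ (~ (0 | 0)))
(3) (0 | 0)  =[or_false →]=  0    ⊢ cost 5, within 5

(~ (~ 0))   [cost 5]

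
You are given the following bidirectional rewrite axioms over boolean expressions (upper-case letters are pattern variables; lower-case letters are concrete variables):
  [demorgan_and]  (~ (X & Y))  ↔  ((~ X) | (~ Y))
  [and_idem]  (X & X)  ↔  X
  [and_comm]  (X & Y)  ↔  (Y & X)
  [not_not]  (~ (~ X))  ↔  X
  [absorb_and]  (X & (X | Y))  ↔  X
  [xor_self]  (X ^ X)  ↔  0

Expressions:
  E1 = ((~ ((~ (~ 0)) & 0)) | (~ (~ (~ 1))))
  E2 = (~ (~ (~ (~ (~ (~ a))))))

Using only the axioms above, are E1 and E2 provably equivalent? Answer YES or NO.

NO

Every axiom is a valid identity, so a rewrite proof would force E1 and E2 to agree under every assignment.
At a=0: E1 = 1 but E2 = 0; they differ, so no derivation exists.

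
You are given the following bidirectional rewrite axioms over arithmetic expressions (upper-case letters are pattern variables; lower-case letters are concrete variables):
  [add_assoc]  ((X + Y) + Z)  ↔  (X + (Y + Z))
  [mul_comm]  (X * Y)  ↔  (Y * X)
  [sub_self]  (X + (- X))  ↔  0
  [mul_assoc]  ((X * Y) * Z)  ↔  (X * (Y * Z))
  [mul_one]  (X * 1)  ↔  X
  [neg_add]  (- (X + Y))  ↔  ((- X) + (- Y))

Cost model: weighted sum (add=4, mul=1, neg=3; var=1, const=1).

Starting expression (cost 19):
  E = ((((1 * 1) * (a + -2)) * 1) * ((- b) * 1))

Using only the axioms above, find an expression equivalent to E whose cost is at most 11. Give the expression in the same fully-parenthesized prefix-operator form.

step 1: mul_one (→) rewrites (((1 * 1) * (a + -2)) * 1) into ((1 * 1) * (a + -2)), now (((1 * 1) * (a + -2)) * ((- b) * 1))
step 2: mul_comm (→) rewrites ((1 * 1) * (a + -2)) into ((a + -2) * (1 * 1)), now (((a + -2) * (1 * 1)) * ((- b) * 1))
step 3: mul_one (→) rewrites (1 * 1) into 1, now (((a + -2) * 1) * ((- b) * 1))
step 4: mul_one (→) rewrites ((a + -2) * 1) into (a + -2), now ((a + -2) * ((- b) * 1))
step 5: mul_one (→) rewrites ((- b) * 1) into (- b), reaching cost 11 (bound 11)

((a + -2) * (- b))   [cost 11]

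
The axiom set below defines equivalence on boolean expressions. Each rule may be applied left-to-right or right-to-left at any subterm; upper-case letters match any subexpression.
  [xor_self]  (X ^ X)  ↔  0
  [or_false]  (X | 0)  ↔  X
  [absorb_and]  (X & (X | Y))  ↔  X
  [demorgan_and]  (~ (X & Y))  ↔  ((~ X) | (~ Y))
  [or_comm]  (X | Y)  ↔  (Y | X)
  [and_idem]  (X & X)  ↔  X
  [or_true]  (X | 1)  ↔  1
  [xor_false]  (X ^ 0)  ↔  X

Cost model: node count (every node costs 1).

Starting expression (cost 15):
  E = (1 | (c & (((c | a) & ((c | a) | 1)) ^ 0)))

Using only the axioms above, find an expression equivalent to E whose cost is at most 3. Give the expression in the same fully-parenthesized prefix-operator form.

step 1: absorb_and (→) rewrites ((c | a) & ((c | a) | 1)) into (c | a), now (1 | (c & ((c | a) ^ 0)))
step 2: xor_false (→) rewrites ((c | a) ^ 0) into (c | a), now (1 | (c & (c | a)))
step 3: absorb_and (→) rewrites (c & (c | a)) into c, reaching cost 3 (bound 3)

(1 | c)   [cost 3]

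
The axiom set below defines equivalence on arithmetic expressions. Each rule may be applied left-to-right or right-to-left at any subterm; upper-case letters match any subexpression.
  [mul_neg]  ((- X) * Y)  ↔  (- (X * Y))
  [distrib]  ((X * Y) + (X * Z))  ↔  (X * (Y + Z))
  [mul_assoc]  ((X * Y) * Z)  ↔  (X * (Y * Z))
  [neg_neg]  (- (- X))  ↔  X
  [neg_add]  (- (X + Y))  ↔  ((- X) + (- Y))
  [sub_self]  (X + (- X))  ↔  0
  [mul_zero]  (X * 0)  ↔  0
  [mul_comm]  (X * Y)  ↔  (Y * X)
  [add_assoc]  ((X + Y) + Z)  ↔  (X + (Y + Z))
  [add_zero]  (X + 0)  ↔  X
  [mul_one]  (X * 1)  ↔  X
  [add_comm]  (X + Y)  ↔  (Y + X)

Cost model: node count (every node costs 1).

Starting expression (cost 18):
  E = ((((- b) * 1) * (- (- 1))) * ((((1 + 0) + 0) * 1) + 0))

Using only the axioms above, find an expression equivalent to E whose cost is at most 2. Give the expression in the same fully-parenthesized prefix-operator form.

1. [add_zero →] ((1 + 0) + 0)  →  (1 + 0);  E = ((((- b) * 1) * (- (- 1))) * (((1 + 0) * 1) + 0))
2. [add_zero →] (1 + 0)  →  1;  E = ((((- b) * 1) * (- (- 1))) * ((1 * 1) + 0))
3. [add_zero →] ((1 * 1) + 0)  →  (1 * 1);  E = ((((- b) * 1) * (- (- 1))) * (1 * 1))
4. [neg_neg →] (- (- 1))  →  1;  E = ((((- b) * 1) * 1) * (1 * 1))
5. [mul_one →] (((- b) * 1) * 1)  →  ((- b) * 1);  E = (((- b) * 1) * (1 * 1))
6. [mul_one →] (1 * 1)  →  1;  E = (((- b) * 1) * 1)
7. [mul_one →] ((- b) * 1)  →  (- b);  E = ((- b) * 1)
8. [mul_one →] ((- b) * 1)  →  (- b);  cost 2 ≤ 2, done

(- b)   [cost 2]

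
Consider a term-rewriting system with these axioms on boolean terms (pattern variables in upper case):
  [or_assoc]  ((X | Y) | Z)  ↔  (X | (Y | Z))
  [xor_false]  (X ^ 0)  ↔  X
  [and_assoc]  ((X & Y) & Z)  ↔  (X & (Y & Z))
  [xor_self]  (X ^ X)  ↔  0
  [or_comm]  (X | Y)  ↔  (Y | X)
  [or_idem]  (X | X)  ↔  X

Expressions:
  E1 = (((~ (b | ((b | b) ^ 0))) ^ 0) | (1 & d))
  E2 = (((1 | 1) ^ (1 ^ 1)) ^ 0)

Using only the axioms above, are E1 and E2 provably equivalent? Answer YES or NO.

The axioms are sound identities: if E1 ↔* E2 then E1 and E2 evaluate identically under any assignment.
Under b=1, d=0: E1 evaluates to 0, E2 to 1. Distinct ⇒ no rewrite sequence connects them.

NO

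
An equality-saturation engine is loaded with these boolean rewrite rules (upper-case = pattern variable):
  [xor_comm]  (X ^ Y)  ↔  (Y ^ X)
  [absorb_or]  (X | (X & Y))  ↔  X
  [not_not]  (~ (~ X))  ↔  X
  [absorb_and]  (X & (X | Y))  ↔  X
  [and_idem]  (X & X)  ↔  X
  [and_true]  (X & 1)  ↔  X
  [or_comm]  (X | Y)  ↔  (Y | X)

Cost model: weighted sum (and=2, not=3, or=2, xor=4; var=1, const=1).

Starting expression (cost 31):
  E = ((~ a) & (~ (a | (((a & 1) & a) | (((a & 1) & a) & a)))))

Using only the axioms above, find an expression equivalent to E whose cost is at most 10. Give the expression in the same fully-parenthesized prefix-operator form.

((~ a) & (~ a))   [cost 10]

(1) (((a & 1) & a) | (((a & 1) & a) & a))  =[absorb_or →]=  ((a & 1) & a)    ⊢ ((~ a) & (~ (a | ((a & 1) & a))))
(2) (a & 1)  =[and_true →]=  a    ⊢ ((~ a) & (~ (a | (a & a))))
(3) (a | (a & a))  =[absorb_or →]=  a    ⊢ cost 10, within 10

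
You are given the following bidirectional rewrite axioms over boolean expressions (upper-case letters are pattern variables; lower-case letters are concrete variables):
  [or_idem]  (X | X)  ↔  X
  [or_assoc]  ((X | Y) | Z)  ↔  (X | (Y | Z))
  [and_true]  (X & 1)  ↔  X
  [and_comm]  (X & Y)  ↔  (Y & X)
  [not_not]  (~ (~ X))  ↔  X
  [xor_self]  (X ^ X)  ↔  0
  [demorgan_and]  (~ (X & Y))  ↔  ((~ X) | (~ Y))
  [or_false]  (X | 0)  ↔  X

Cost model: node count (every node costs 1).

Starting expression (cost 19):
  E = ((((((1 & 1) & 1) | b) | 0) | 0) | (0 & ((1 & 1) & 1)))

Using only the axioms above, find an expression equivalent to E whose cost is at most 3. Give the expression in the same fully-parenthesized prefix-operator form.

1. [and_true →] ((1 & 1) & 1)  →  (1 & 1);  E = (((((1 & 1) | b) | 0) | 0) | (0 & ((1 & 1) & 1)))
2. [or_false →] (((1 & 1) | b) | 0)  →  ((1 & 1) | b);  E = ((((1 & 1) | b) | 0) | (0 & ((1 & 1) & 1)))
3. [and_true →] ((1 & 1) & 1)  →  (1 & 1);  E = ((((1 & 1) | b) | 0) | (0 & (1 & 1)))
4. [or_false →] (((1 & 1) | b) | 0)  →  ((1 & 1) | b);  E = (((1 & 1) | b) | (0 & (1 & 1)))
5. [and_true →] (1 & 1)  →  1;  E = (((1 & 1) | b) | (0 & 1))
6. [and_true →] (0 & 1)  →  0;  E = (((1 & 1) | b) | 0)
7. [and_true →] (1 & 1)  →  1;  E = ((1 | b) | 0)
8. [or_false →] ((1 | b) | 0)  →  (1 | b);  cost 3 ≤ 3, done

(1 | b)   [cost 3]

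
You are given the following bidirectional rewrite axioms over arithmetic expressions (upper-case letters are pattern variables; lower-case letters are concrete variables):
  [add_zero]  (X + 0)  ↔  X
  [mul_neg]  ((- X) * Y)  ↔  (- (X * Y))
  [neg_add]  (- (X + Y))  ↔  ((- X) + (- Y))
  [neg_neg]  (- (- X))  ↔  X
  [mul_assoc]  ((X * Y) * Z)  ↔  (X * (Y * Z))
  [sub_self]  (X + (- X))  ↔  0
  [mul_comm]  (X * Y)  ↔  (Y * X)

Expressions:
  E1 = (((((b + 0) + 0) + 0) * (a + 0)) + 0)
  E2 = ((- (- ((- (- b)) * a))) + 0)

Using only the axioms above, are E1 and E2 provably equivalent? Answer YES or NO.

1. [add_zero →] (b + 0)  →  b;  E1 = ((((b + 0) + 0) * (a + 0)) + 0)
2. [add_zero →] (b + 0)  →  b;  E1 = (((b + 0) * (a + 0)) + 0)
3. [add_zero →] (a + 0)  →  a;  E1 = (((b + 0) * a) + 0)
4. [add_zero →] (b + 0)  →  b;  E1 = ((b * a) + 0)
5. [neg_neg ←] b  →  (- (- b));  E1 = (((- (- b)) * a) + 0)
6. [neg_neg ←] ((- (- b)) * a)  →  (- (- ((- (- b)) * a)));  this is E2

YES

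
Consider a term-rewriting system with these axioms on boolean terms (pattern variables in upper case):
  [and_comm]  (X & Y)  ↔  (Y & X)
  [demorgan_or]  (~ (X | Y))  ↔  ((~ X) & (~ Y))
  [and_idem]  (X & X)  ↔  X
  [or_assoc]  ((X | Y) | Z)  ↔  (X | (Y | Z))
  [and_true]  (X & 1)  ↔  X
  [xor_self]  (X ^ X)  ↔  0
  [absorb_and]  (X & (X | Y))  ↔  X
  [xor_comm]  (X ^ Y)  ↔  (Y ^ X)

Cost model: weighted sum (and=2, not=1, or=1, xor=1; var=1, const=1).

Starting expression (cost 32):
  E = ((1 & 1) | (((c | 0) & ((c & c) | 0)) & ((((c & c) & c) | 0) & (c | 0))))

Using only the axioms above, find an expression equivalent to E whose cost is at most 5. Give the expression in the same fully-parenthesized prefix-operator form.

(1 | (c | 0))   [cost 5]

1. [and_idem →] (c & c)  →  c;  E = ((1 & 1) | (((c | 0) & ((c & c) | 0)) & (((c & c) | 0) & (c | 0))))
2. [and_true →] (1 & 1)  →  1;  E = (1 | (((c | 0) & ((c & c) | 0)) & (((c & c) | 0) & (c | 0))))
3. [and_idem →] (c & c)  →  c;  E = (1 | (((c | 0) & (c | 0)) & (((c & c) | 0) & (c | 0))))
4. [and_idem →] (c & c)  →  c;  E = (1 | (((c | 0) & (c | 0)) & ((c | 0) & (c | 0))))
5. [and_idem →] (((c | 0) & (c | 0)) & ((c | 0) & (c | 0)))  →  ((c | 0) & (c | 0));  E = (1 | ((c | 0) & (c | 0)))
6. [and_idem →] ((c | 0) & (c | 0))  →  (c | 0);  cost 5 ≤ 5, done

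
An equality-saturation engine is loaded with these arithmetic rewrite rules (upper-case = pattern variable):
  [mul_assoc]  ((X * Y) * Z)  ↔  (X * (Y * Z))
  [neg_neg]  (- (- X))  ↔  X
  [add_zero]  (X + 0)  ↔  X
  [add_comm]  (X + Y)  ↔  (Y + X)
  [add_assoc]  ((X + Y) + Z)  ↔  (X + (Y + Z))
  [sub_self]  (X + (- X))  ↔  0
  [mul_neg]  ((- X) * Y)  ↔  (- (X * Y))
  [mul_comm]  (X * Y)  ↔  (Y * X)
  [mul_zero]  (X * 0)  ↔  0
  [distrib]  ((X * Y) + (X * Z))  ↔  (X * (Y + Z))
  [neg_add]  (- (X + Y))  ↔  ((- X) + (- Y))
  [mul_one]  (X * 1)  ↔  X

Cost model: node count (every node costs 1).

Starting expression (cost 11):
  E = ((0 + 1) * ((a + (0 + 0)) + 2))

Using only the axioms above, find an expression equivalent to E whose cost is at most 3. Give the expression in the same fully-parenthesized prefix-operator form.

(1) (0 + 0)  =[add_zero →]=  0    ⊢ ((0 + 1) * ((a + 0) + 2))
(2) (0 + 1)  =[add_comm →]=  (1 + 0)    ⊢ ((1 + 0) * ((a + 0) + 2))
(3) (a + 0)  =[add_zero →]=  a    ⊢ ((1 + 0) * (a + 2))
(4) ((1 + 0) * (a + 2))  =[mul_comm →]=  ((a + 2) * (1 + 0))
(5) (a + 2)  =[add_comm →]=  (2 + a)    ⊢ ((2 + a) * (1 + 0))
(6) (1 + 0)  =[add_zero →]=  1    ⊢ ((2 + a) * 1)
(7) ((2 + a) * 1)  =[mul_one →]=  (2 + a)    ⊢ cost 3, within 3

(2 + a)   [cost 3]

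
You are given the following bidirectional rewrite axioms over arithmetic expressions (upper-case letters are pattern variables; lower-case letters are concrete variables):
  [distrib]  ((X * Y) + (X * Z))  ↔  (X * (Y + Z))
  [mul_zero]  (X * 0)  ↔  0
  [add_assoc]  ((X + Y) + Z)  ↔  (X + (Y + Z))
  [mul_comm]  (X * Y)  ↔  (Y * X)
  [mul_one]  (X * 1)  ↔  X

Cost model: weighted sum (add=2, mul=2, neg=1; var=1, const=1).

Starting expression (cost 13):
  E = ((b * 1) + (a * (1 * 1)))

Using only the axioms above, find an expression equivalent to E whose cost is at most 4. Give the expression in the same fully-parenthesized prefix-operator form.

step 1: mul_one (→) rewrites (1 * 1) into 1, now ((b * 1) + (a * 1))
step 2: mul_one (→) rewrites (b * 1) into b, now (b + (a * 1))
step 3: mul_one (→) rewrites (a * 1) into a, reaching cost 4 (bound 4)

(b + a)   [cost 4]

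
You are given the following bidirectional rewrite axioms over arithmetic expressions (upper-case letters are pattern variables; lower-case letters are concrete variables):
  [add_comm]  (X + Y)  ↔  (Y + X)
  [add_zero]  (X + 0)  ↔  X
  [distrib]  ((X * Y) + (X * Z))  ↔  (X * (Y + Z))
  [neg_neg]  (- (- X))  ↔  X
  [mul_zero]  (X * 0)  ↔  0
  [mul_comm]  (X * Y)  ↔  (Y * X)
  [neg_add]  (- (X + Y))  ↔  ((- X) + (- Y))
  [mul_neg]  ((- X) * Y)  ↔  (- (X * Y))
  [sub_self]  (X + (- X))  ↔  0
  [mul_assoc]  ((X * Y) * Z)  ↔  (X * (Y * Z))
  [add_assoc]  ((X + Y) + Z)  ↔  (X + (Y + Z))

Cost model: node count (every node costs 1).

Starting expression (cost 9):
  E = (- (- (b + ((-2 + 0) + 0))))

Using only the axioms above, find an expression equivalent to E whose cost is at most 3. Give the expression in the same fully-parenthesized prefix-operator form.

(b + -2)   [cost 3]

(1) (-2 + 0)  =[add_zero →]=  -2    ⊢ (- (- (b + (-2 + 0))))
(2) (-2 + 0)  =[add_zero →]=  -2    ⊢ (- (- (b + -2)))
(3) (- (- (b + -2)))  =[neg_neg →]=  (b + -2)    ⊢ cost 3, within 3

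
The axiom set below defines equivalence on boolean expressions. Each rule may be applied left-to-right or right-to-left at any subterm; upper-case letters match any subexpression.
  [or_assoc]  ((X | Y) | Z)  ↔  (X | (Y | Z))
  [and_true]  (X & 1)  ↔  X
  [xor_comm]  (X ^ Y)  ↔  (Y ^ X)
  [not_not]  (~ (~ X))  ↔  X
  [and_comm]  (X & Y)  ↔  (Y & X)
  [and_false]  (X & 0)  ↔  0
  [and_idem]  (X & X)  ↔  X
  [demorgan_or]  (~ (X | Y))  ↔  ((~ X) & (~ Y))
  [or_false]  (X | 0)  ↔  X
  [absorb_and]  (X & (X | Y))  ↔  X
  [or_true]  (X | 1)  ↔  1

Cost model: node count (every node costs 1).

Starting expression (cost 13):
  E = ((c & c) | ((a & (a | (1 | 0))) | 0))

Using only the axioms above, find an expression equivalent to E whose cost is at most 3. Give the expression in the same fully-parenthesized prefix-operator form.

step 1: or_false (→) rewrites (1 | 0) into 1, now ((c & c) | ((a & (a | 1)) | 0))
step 2: absorb_and (→) rewrites (a & (a | 1)) into a, now ((c & c) | (a | 0))
step 3: or_false (→) rewrites (a | 0) into a, now ((c & c) | a)
step 4: and_idem (→) rewrites (c & c) into c, reaching cost 3 (bound 3)

(c | a)   [cost 3]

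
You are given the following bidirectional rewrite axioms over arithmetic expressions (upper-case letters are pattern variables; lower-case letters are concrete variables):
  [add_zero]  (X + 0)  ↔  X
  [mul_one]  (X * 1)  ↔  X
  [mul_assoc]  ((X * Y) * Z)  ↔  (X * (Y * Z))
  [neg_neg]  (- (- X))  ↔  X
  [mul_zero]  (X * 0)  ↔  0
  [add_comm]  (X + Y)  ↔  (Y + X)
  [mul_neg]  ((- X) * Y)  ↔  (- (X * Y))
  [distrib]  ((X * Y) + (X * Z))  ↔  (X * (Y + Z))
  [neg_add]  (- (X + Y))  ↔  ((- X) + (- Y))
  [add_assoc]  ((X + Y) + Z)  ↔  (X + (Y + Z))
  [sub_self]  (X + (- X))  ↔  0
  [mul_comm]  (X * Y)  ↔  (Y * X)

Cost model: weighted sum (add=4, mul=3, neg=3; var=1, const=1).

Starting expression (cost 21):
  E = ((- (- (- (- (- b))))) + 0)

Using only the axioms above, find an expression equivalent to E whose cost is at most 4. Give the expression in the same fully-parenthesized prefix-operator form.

(- b)   [cost 4]

step 1: add_zero (→) rewrites ((- (- (- (- (- b))))) + 0) into (- (- (- (- (- b)))))
step 2: neg_neg (→) rewrites (- (- (- (- b)))) into (- (- b)), now (- (- (- b)))
step 3: neg_neg (→) rewrites (- (- (- b))) into (- b), reaching cost 4 (bound 4)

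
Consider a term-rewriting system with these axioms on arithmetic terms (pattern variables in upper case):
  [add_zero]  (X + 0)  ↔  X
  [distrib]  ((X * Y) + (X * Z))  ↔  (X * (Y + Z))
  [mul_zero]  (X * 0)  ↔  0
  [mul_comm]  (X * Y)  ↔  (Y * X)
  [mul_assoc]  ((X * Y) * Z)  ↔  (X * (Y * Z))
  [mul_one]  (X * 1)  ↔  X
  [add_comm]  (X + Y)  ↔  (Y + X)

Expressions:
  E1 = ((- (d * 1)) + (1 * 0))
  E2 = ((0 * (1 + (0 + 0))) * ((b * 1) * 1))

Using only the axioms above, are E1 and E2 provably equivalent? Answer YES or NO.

NO

The axioms are sound identities: if E1 ↔* E2 then E1 and E2 evaluate identically under any assignment.
Under b=0, d=1: E1 evaluates to -1, E2 to 0. Distinct ⇒ no rewrite sequence connects them.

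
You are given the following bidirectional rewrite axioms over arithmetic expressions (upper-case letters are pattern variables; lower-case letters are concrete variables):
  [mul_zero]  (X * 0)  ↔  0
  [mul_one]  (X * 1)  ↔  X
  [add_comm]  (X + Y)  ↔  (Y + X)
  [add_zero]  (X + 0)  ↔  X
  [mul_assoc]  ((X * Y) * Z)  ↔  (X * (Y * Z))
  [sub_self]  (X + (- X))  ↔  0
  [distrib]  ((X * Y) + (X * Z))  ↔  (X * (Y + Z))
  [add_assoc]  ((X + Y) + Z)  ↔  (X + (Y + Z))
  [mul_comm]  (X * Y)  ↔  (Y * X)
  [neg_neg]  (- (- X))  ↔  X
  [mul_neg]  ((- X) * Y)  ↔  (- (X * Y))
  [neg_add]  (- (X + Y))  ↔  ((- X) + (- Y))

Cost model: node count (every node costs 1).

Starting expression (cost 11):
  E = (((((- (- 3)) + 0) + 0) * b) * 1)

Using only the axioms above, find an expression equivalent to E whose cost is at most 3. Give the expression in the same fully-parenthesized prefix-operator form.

(1) (- (- 3))  =[neg_neg →]=  3    ⊢ ((((3 + 0) + 0) * b) * 1)
(2) ((3 + 0) + 0)  =[add_zero →]=  (3 + 0)    ⊢ (((3 + 0) * b) * 1)
(3) (((3 + 0) * b) * 1)  =[mul_one →]=  ((3 + 0) * b)
(4) (3 + 0)  =[add_zero →]=  3    ⊢ cost 3, within 3

(3 * b)   [cost 3]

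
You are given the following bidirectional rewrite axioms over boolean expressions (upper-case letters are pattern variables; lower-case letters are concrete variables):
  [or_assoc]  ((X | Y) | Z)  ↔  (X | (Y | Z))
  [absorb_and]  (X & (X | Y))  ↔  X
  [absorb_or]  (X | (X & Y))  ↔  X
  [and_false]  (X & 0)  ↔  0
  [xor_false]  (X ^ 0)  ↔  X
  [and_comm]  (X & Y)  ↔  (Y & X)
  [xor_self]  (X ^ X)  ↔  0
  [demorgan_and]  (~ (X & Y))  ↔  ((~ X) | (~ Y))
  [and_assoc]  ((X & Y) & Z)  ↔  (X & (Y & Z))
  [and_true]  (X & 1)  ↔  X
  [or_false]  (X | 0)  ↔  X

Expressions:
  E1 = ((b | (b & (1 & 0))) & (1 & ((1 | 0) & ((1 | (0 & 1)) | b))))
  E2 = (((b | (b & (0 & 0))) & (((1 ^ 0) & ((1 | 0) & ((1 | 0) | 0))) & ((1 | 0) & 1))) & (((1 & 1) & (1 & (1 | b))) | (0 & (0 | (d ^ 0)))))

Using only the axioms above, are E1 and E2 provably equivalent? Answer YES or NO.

step 1: and_true (→) rewrites (0 & 1) into 0, now ((b | (b & (1 & 0))) & (1 & ((1 | 0) & ((1 | 0) | b))))
step 2: and_false (→) rewrites (1 & 0) into 0, now ((b | (b & 0)) & (1 & ((1 | 0) & ((1 | 0) | b))))
step 3: absorb_and (→) rewrites ((1 | 0) & ((1 | 0) | b)) into (1 | 0), now ((b | (b & 0)) & (1 & (1 | 0)))
step 4: absorb_and (→) rewrites (1 & (1 | 0)) into 1, now ((b | (b & 0)) & 1)
step 5: absorb_or (→) rewrites (b | (b & 0)) into b, now (b & 1)
step 6: and_true (←) rewrites 1 into (1 & 1), now (b & (1 & 1))
step 7: and_true (←) rewrites b into (b & 1), now ((b & 1) & (1 & 1))
step 8: absorb_and (←) rewrites 1 into (1 & (1 | 0)), now ((b & (1 & (1 | 0))) & (1 & 1))
step 9: absorb_and (←) rewrites 1 into (1 & (1 | b)), now ((b & (1 & (1 | 0))) & (1 & (1 & (1 | b))))
step 10: or_false (←) rewrites (1 & (1 & (1 | b))) into ((1 & (1 & (1 | b))) | 0), now ((b & (1 & (1 | 0))) & ((1 & (1 & (1 | b))) | 0))
step 11: absorb_or (←) rewrites b into (b | (b & 0)), now (((b | (b & 0)) & (1 & (1 | 0))) & ((1 & (1 & (1 | b))) | 0))
step 12: and_true (←) rewrites 1 into (1 & 1), now (((b | (b & 0)) & (1 & (1 | 0))) & (((1 & 1) & (1 & (1 | b))) | 0))
step 13: absorb_and (←) rewrites 0 into (0 & (0 | d)), now (((b | (b & 0)) & (1 & (1 | 0))) & (((1 & 1) & (1 & (1 | b))) | (0 & (0 | d))))
step 14: absorb_and (←) rewrites 1 into (1 & (1 | 0)), now (((b | (b & 0)) & ((1 & (1 | 0)) & (1 | 0))) & (((1 & 1) & (1 & (1 | b))) | (0 & (0 | d))))
step 15: and_false (←) rewrites 0 into (0 & 0), now (((b | (b & (0 & 0))) & ((1 & (1 | 0)) & (1 | 0))) & (((1 & 1) & (1 & (1 | b))) | (0 & (0 | d))))
step 16: xor_false (←) rewrites 1 into (1 ^ 0), now (((b | (b & (0 & 0))) & (((1 ^ 0) & (1 | 0)) & (1 | 0))) & (((1 & 1) & (1 & (1 | b))) | (0 & (0 | d))))
step 17: xor_false (←) rewrites d into (d ^ 0), now (((b | (b & (0 & 0))) & (((1 ^ 0) & (1 | 0)) & (1 | 0))) & (((1 & 1) & (1 & (1 | b))) | (0 & (0 | (d ^ 0)))))
step 18: and_true (←) rewrites (1 | 0) into ((1 | 0) & 1), now (((b | (b & (0 & 0))) & (((1 ^ 0) & (1 | 0)) & ((1 | 0) & 1))) & (((1 & 1) & (1 & (1 | b))) | (0 & (0 | (d ^ 0)))))
step 19: absorb_and (←) rewrites (1 | 0) into ((1 | 0) & ((1 | 0) | 0)), which is E2

YES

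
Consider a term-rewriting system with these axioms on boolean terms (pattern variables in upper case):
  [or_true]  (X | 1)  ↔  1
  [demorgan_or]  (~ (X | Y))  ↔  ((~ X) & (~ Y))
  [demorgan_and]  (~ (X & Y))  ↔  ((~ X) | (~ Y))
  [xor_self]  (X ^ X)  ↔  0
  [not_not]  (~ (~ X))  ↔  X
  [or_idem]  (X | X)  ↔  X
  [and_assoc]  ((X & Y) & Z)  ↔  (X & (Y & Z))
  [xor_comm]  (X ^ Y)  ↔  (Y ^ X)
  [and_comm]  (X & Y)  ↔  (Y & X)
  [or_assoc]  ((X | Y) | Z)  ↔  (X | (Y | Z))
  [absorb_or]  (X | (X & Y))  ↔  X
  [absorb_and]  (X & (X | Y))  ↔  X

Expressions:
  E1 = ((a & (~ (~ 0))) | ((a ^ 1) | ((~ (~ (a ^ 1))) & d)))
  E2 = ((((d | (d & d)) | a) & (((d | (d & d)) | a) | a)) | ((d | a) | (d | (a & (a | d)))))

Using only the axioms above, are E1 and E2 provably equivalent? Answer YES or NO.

NO

All listed rules preserve value, hence provable equivalence implies equal values everywhere; look for a separating assignment.
a=0, d=0 gives E1 ↦ 1, E2 ↦ 0; values differ ⇒ not provably equivalent.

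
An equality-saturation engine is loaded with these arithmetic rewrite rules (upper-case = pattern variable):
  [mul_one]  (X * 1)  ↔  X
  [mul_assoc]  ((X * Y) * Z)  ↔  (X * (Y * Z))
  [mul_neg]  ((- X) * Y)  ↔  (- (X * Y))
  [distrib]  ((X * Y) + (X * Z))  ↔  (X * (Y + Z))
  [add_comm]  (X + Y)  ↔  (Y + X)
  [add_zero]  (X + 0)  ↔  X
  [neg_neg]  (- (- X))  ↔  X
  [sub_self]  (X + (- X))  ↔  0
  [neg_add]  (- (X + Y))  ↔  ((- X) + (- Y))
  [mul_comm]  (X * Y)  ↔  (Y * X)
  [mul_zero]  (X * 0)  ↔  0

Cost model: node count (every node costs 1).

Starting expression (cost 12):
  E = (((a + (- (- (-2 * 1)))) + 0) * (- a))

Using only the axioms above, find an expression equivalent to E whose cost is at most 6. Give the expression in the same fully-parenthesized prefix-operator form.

((a + -2) * (- a))   [cost 6]

step 1: mul_one (→) rewrites (-2 * 1) into -2, now (((a + (- (- -2))) + 0) * (- a))
step 2: neg_neg (→) rewrites (- (- -2)) into -2, now (((a + -2) + 0) * (- a))
step 3: add_zero (→) rewrites ((a + -2) + 0) into (a + -2), reaching cost 6 (bound 6)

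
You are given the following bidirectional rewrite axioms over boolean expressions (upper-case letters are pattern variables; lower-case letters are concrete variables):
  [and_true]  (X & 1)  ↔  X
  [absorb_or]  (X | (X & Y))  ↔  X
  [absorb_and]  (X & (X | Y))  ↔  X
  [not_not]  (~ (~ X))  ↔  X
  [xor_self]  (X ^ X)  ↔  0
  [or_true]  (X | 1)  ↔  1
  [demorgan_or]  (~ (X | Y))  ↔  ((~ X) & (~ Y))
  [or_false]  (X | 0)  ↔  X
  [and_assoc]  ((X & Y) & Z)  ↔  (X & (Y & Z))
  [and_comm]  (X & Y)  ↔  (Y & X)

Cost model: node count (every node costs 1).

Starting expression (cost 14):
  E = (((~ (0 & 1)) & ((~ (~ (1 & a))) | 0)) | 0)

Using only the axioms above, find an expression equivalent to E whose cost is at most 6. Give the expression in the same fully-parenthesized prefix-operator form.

(1) ((~ (~ (1 & a))) | 0)  =[or_false →]=  (~ (~ (1 & a)))    ⊢ (((~ (0 & 1)) & (~ (~ (1 & a)))) | 0)
(2) (((~ (0 & 1)) & (~ (~ (1 & a)))) | 0)  =[or_false →]=  ((~ (0 & 1)) & (~ (~ (1 & a))))
(3) (0 & 1)  =[and_true →]=  0    ⊢ ((~ 0) & (~ (~ (1 & a))))
(4) (~ (~ (1 & a)))  =[not_not →]=  (1 & a)    ⊢ cost 6, within 6

((~ 0) & (1 & a))   [cost 6]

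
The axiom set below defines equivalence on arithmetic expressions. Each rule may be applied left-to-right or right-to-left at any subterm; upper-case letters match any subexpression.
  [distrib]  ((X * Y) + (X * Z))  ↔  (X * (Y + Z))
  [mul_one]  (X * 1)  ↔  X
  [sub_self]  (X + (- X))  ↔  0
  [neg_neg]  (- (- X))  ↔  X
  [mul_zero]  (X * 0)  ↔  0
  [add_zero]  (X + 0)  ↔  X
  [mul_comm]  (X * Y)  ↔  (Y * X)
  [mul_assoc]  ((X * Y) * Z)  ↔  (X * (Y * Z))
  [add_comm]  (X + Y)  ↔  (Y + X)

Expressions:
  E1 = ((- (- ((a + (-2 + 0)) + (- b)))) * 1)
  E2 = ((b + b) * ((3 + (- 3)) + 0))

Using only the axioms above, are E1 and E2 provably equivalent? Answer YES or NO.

All listed rules preserve value, hence provable equivalence implies equal values everywhere; look for a separating assignment.
a=0, b=0 gives E1 ↦ -2, E2 ↦ 0; values differ ⇒ not provably equivalent.

NO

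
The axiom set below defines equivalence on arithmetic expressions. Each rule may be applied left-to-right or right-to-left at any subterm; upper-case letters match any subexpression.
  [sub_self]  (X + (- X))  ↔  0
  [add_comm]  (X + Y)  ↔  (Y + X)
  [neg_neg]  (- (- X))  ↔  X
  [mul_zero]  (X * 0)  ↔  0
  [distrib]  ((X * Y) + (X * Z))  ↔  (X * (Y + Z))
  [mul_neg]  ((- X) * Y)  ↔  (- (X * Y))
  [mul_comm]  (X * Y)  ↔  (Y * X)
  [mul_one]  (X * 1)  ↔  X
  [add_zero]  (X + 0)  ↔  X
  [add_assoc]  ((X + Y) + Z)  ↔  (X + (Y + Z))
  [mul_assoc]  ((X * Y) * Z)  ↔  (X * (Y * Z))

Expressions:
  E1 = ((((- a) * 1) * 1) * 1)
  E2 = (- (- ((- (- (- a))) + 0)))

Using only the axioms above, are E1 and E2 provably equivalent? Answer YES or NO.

1. [mul_one →] ((((- a) * 1) * 1) * 1)  →  (((- a) * 1) * 1)
2. [mul_one →] ((- a) * 1)  →  (- a);  E1 = ((- a) * 1)
3. [mul_one →] ((- a) * 1)  →  (- a)
4. [neg_neg ←] a  →  (- (- a));  E1 = (- (- (- a)))
5. [neg_neg ←] (- (- a))  →  (- (- (- (- a))));  E1 = (- (- (- (- (- a)))))
6. [add_zero ←] (- (- (- a)))  →  ((- (- (- a))) + 0);  this is E2

YES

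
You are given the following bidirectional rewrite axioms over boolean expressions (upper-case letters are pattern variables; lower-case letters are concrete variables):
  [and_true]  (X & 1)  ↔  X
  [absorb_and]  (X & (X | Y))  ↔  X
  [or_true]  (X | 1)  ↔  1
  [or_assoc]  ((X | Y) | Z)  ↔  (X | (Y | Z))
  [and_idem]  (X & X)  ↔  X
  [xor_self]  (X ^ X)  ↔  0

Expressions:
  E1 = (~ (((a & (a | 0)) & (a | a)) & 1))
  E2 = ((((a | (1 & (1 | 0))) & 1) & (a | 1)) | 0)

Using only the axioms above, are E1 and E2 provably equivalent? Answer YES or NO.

NO

The axioms are sound identities: if E1 ↔* E2 then E1 and E2 evaluate identically under any assignment.
Under a=1: E1 evaluates to 0, E2 to 1. Distinct ⇒ no rewrite sequence connects them.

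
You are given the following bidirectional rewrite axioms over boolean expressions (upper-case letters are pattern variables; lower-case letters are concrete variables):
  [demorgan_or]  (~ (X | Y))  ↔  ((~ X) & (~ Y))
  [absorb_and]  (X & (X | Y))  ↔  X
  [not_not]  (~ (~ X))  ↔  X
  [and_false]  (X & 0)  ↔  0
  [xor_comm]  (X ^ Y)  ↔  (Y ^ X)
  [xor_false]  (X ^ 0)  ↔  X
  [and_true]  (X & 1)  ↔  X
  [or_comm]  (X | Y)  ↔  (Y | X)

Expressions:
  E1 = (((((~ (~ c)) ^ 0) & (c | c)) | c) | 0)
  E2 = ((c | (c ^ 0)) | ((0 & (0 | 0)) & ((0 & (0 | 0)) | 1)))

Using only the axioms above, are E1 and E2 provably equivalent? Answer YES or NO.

YES

1. [not_not →] (~ (~ c))  →  c;  E1 = ((((c ^ 0) & (c | c)) | c) | 0)
2. [xor_false →] (c ^ 0)  →  c;  E1 = (((c & (c | c)) | c) | 0)
3. [absorb_and →] (c & (c | c))  →  c;  E1 = ((c | c) | 0)
4. [absorb_and ←] 0  →  (0 & (0 | 0));  E1 = ((c | c) | (0 & (0 | 0)))
5. [absorb_and ←] (0 & (0 | 0))  →  ((0 & (0 | 0)) & ((0 & (0 | 0)) | 1));  E1 = ((c | c) | ((0 & (0 | 0)) & ((0 & (0 | 0)) | 1)))
6. [xor_false ←] c  →  (c ^ 0);  this is E2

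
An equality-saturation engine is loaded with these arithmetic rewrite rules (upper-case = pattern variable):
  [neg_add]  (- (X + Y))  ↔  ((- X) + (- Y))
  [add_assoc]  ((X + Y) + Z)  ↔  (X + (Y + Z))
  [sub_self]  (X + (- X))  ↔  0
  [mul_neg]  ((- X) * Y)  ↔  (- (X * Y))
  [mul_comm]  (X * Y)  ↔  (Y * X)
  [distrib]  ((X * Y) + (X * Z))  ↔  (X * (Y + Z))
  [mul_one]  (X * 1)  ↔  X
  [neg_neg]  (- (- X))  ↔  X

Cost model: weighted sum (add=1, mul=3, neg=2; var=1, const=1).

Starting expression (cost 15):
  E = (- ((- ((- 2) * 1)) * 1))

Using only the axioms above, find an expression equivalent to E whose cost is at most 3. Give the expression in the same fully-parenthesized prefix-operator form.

step 1: mul_one (→) rewrites ((- 2) * 1) into (- 2), now (- ((- (- 2)) * 1))
step 2: mul_one (→) rewrites ((- (- 2)) * 1) into (- (- 2)), now (- (- (- 2)))
step 3: neg_neg (→) rewrites (- (- (- 2))) into (- 2), reaching cost 3 (bound 3)

(- 2)   [cost 3]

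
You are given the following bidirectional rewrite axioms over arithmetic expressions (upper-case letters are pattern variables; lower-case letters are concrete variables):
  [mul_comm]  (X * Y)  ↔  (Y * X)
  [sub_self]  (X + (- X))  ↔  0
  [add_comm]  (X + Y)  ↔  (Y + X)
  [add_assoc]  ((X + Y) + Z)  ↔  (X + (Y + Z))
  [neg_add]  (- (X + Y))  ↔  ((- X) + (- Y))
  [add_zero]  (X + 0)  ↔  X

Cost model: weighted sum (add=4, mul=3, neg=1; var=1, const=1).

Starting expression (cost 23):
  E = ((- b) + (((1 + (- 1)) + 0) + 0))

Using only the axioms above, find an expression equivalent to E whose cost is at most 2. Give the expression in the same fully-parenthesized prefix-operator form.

(1) (1 + (- 1))  =[sub_self →]=  0    ⊢ ((- b) + ((0 + 0) + 0))
(2) (0 + 0)  =[add_zero →]=  0    ⊢ ((- b) + (0 + 0))
(3) (0 + 0)  =[add_zero →]=  0    ⊢ ((- b) + 0)
(4) ((- b) + 0)  =[add_zero →]=  (- b)    ⊢ cost 2, within 2

(- b)   [cost 2]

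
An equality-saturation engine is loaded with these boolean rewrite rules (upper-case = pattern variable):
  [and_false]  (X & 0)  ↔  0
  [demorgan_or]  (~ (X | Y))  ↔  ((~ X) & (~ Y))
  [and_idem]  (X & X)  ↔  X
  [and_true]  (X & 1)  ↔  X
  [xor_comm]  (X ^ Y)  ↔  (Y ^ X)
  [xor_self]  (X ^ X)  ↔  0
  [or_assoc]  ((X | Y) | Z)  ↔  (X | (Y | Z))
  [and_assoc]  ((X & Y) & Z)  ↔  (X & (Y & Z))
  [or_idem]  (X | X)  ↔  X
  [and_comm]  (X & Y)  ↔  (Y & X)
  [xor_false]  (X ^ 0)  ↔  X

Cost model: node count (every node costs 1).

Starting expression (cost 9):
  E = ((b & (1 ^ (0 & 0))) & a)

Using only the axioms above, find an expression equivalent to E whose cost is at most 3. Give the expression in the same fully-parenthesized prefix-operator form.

(1) (0 & 0)  =[and_idem →]=  0    ⊢ ((b & (1 ^ 0)) & a)
(2) (1 ^ 0)  =[xor_false →]=  1    ⊢ ((b & 1) & a)
(3) (b & 1)  =[and_true →]=  b    ⊢ cost 3, within 3

(b & a)   [cost 3]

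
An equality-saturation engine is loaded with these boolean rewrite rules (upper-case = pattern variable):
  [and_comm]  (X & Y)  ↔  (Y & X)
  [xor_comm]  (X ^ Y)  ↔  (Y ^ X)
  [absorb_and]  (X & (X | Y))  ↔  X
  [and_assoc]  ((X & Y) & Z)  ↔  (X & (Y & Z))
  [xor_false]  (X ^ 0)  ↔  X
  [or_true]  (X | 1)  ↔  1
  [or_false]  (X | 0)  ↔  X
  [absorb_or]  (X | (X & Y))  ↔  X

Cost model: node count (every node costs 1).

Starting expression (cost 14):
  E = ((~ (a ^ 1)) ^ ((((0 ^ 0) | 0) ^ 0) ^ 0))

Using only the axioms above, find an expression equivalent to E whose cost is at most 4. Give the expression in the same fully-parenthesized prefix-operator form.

(1) ((((0 ^ 0) | 0) ^ 0) ^ 0)  =[xor_false →]=  (((0 ^ 0) | 0) ^ 0)    ⊢ ((~ (a ^ 1)) ^ (((0 ^ 0) | 0) ^ 0))
(2) ((0 ^ 0) | 0)  =[or_false →]=  (0 ^ 0)    ⊢ ((~ (a ^ 1)) ^ ((0 ^ 0) ^ 0))
(3) (0 ^ 0)  =[xor_false →]=  0    ⊢ ((~ (a ^ 1)) ^ (0 ^ 0))
(4) (0 ^ 0)  =[xor_false →]=  0    ⊢ ((~ (a ^ 1)) ^ 0)
(5) ((~ (a ^ 1)) ^ 0)  =[xor_false →]=  (~ (a ^ 1))    ⊢ cost 4, within 4

(~ (a ^ 1))   [cost 4]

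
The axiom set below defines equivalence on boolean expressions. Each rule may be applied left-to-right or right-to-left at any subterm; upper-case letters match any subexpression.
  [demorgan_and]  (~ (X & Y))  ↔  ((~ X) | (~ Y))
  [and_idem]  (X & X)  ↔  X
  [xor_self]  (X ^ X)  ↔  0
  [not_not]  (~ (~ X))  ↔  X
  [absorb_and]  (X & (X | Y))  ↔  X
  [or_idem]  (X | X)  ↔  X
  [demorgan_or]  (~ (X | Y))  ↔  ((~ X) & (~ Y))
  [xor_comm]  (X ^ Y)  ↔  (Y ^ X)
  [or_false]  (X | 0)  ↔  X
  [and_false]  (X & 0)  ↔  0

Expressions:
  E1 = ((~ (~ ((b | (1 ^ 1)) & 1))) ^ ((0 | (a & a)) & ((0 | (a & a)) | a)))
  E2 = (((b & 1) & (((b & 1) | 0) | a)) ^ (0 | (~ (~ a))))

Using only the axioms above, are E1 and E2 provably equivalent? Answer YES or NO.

YES

1. [xor_self →] (1 ^ 1)  →  0;  E1 = ((~ (~ ((b | 0) & 1))) ^ ((0 | (a & a)) & ((0 | (a & a)) | a)))
2. [absorb_and →] ((0 | (a & a)) & ((0 | (a & a)) | a))  →  (0 | (a & a));  E1 = ((~ (~ ((b | 0) & 1))) ^ (0 | (a & a)))
3. [not_not →] (~ (~ ((b | 0) & 1)))  →  ((b | 0) & 1);  E1 = (((b | 0) & 1) ^ (0 | (a & a)))
4. [or_false →] (b | 0)  →  b;  E1 = ((b & 1) ^ (0 | (a & a)))
5. [and_idem →] (a & a)  →  a;  E1 = ((b & 1) ^ (0 | a))
6. [absorb_and ←] (b & 1)  →  ((b & 1) & ((b & 1) | a));  E1 = (((b & 1) & ((b & 1) | a)) ^ (0 | a))
7. [or_false ←] (b & 1)  →  ((b & 1) | 0);  E1 = (((b & 1) & (((b & 1) | 0) | a)) ^ (0 | a))
8. [not_not ←] a  →  (~ (~ a));  this is E2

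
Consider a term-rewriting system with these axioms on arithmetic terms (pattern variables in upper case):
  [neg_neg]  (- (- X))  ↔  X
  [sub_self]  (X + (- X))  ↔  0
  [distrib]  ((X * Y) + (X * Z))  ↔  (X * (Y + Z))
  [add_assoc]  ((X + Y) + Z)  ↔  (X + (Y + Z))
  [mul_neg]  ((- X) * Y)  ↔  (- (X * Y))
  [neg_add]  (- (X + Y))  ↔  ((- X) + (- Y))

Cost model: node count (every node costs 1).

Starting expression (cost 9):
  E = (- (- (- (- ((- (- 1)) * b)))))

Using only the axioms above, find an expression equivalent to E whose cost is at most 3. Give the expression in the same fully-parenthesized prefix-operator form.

(1 * b)   [cost 3]

step 1: neg_neg (→) rewrites (- (- ((- (- 1)) * b))) into ((- (- 1)) * b), now (- (- ((- (- 1)) * b)))
step 2: neg_neg (→) rewrites (- (- 1)) into 1, now (- (- (1 * b)))
step 3: neg_neg (→) rewrites (- (- (1 * b))) into (1 * b), reaching cost 3 (bound 3)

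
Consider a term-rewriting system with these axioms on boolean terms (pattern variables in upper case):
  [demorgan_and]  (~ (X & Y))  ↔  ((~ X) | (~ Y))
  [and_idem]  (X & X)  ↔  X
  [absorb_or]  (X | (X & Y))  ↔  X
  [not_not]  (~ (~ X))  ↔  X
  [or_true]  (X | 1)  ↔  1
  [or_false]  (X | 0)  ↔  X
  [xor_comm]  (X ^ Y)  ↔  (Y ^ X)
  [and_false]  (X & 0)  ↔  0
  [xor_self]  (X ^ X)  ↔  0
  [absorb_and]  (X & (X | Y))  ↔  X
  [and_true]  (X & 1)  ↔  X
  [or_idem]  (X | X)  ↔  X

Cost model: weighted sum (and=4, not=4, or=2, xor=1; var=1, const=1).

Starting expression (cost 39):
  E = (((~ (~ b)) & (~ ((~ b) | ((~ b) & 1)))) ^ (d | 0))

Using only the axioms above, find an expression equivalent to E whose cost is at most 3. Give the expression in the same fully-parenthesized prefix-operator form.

(b ^ d)   [cost 3]

step 1: absorb_or (→) rewrites ((~ b) | ((~ b) & 1)) into (~ b), now (((~ (~ b)) & (~ (~ b))) ^ (d | 0))
step 2: and_idem (→) rewrites ((~ (~ b)) & (~ (~ b))) into (~ (~ b)), now ((~ (~ b)) ^ (d | 0))
step 3: not_not (→) rewrites (~ (~ b)) into b, now (b ^ (d | 0))
step 4: or_false (→) rewrites (d | 0) into d, reaching cost 3 (bound 3)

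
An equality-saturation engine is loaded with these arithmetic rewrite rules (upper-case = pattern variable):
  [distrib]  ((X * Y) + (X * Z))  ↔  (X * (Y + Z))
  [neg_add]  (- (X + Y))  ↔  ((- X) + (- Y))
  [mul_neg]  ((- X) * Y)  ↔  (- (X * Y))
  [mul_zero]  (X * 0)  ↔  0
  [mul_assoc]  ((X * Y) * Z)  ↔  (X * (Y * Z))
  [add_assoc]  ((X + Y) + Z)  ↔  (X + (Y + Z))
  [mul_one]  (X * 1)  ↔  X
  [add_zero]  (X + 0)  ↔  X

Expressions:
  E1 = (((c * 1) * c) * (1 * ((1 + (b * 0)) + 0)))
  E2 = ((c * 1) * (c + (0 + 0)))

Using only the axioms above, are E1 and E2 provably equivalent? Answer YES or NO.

YES

1. [mul_zero →] (b * 0)  →  0;  E1 = (((c * 1) * c) * (1 * ((1 + 0) + 0)))
2. [add_zero →] ((1 + 0) + 0)  →  (1 + 0);  E1 = (((c * 1) * c) * (1 * (1 + 0)))
3. [mul_one →] (c * 1)  →  c;  E1 = ((c * c) * (1 * (1 + 0)))
4. [add_zero →] (1 + 0)  →  1;  E1 = ((c * c) * (1 * 1))
5. [mul_one →] (1 * 1)  →  1;  E1 = ((c * c) * 1)
6. [mul_one →] ((c * c) * 1)  →  (c * c)
7. [mul_one ←] c  →  (c * 1);  E1 = ((c * 1) * c)
8. [add_zero ←] c  →  (c + 0);  E1 = ((c * 1) * (c + 0))
9. [add_zero ←] 0  →  (0 + 0);  this is E2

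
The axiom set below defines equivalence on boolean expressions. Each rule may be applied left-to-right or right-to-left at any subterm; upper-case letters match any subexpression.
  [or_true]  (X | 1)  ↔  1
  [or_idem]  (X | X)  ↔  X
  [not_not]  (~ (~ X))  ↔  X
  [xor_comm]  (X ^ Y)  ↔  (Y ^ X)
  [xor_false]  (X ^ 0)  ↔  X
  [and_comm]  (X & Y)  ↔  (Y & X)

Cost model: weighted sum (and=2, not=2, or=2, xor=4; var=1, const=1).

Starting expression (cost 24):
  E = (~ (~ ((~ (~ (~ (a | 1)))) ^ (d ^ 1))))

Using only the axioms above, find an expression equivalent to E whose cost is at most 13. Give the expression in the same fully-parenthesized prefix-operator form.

((~ 1) ^ (d ^ 1))   [cost 13]

(1) (a | 1)  =[or_true →]=  1    ⊢ (~ (~ ((~ (~ (~ 1))) ^ (d ^ 1))))
(2) (~ (~ ((~ (~ (~ 1))) ^ (d ^ 1))))  =[not_not →]=  ((~ (~ (~ 1))) ^ (d ^ 1))
(3) (~ (~ (~ 1)))  =[not_not →]=  (~ 1)    ⊢ cost 13, within 13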